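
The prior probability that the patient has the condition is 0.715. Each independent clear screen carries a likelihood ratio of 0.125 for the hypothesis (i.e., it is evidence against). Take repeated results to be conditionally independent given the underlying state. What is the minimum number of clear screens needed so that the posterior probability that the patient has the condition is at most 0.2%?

4

Prior odds = 0.715/0.285 = 143/57.
Likelihood ratio per clear screen = 0.125.
Target posterior odds = 0.002/0.998 = 1/499.
Need (143/57) × 0.125ⁿ ≤ 1/499, i.e. 0.125ⁿ ≤ 57/71357.
0.125³ = 0.001953125 is still above 57/71357 but 0.125⁴ = 1/4096 is at or below it, so n = 4.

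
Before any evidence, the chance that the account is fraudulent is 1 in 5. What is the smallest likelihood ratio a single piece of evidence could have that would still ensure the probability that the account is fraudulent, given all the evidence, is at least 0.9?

36

Prior odds = 0.2/0.8 = 0.25.
Target odds = 0.9/0.1 = 9.
Required Bayes factor = 9 ÷ 0.25 = 36.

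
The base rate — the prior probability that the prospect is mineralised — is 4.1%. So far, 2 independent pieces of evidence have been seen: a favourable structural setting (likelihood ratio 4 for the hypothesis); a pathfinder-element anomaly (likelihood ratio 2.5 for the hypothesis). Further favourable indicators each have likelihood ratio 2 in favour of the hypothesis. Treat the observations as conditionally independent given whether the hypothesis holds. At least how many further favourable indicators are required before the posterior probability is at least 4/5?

4

Prior odds = 0.041/0.959 = 41/959.
Combined Bayes factor of the evidence already in hand = 4 × 2.5 = 10.
Odds after that evidence = (41/959) × 10 = 410/959.
Target odds = 0.8/0.2 = 4.
Need 2ⁿ ≥ 4 ÷ (410/959) = 1918/205.
2³ = 8 falls short of 1918/205 but 2⁴ = 16 reaches it, so n = 4.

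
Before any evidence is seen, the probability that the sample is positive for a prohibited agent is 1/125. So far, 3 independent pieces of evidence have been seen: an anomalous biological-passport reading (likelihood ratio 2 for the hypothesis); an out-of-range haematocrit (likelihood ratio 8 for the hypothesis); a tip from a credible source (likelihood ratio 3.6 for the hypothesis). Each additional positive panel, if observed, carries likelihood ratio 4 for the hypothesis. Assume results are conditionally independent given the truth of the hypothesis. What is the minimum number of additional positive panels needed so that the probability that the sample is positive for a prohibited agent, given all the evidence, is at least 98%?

Prior odds = 0.008/0.992 = 1/124.
Combined Bayes factor of the evidence already in hand = 2 × 8 × 3.6 = 57.6.
Odds after that evidence = (1/124) × 57.6 = 72/155.
Target odds = 0.98/0.02 = 49.
Need 4ⁿ ≥ 49 ÷ (72/155) = 7595/72.
4³ = 64 falls short of 7595/72 but 4⁴ = 256 reaches it, so n = 4.

4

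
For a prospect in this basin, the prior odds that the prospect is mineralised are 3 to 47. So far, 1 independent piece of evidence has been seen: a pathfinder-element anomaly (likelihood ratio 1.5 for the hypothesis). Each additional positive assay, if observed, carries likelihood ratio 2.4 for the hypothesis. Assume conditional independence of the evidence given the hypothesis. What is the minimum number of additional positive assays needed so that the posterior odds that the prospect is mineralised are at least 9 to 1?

Prior odds = 3/47.
Bayes factor of the evidence already in hand = 1.5.
Odds after that evidence = (3/47) × 1.5 = 9/94.
Target odds = 9.
Need 2.4ⁿ ≥ 9 ÷ (9/94) = 94.
2.4⁵ = 79.62624 falls short of 94 but 2.4⁶ = 2985984/15625 reaches it, so n = 6.

6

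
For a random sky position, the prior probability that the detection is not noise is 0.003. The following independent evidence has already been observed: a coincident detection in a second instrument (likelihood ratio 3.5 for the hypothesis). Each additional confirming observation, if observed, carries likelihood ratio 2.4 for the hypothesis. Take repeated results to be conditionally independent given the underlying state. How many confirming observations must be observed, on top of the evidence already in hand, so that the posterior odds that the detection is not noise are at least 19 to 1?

Prior odds = 0.003/0.997 = 3/997.
Bayes factor of the evidence already in hand = 3.5.
Odds after that evidence = (3/997) × 3.5 = 21/1994.
Target odds = 19.
Need 2.4ⁿ ≥ 19 ÷ (21/1994) = 37886/21.
2.4⁸ = 429981696/390625 falls short of 37886/21 but 2.4⁹ ≈2641.81 reaches it, so n = 9.

9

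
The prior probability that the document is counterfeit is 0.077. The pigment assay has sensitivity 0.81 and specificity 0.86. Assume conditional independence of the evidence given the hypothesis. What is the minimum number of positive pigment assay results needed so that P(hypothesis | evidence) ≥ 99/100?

5

Prior odds: 0.077 ÷ 0.923 = 77/923.
False-positive rate = 1 − 0.86 = 0.14; likelihood ratio of a positive = 0.81/0.14 = 81/14.
Target posterior odds = 0.99/0.01 = 99.
Need (77/923) × (81/14)ⁿ ≥ 99, i.e. (81/14)ⁿ ≥ 8307/7.
(81/14)⁴ = 43046721/38416 falls short of 8307/7 but (81/14)⁵ ≈6483.13 reaches it, so n = 5.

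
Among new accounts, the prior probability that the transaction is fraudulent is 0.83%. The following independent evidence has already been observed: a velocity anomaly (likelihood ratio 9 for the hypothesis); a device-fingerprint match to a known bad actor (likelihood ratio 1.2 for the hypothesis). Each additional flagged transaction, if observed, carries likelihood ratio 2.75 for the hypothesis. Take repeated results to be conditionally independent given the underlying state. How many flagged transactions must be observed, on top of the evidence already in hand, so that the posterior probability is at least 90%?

Prior odds = 0.0083/0.9917 = 83/9917.
Combined Bayes factor of the evidence already in hand = 9 × 1.2 = 10.8.
Odds after that evidence = (83/9917) × 10.8 = 4482/49585.
Target odds = 0.9/0.1 = 9.
Need 2.75ⁿ ≥ 9 ÷ (4482/49585) = 49585/498.
2.75⁴ = 57.19140625 falls short of 49585/498 but 2.75⁵ = 161051/1024 reaches it, so n = 5.

5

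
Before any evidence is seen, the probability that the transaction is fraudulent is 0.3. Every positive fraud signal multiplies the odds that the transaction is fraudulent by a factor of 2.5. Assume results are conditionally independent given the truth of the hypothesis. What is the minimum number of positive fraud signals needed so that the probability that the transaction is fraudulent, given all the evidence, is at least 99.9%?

Prior odds = 0.3/0.7 = 3/7.
Likelihood ratio per positive fraud signal = 2.5.
Target odds: 0.999 ÷ 0.001 = 999.
Need (3/7) × 2.5ⁿ ≥ 999, i.e. 2.5ⁿ ≥ 2331.
2.5⁸ = 390625/256 falls short of 2331 but 2.5⁹ = 1953125/512 reaches it, so n = 9.

9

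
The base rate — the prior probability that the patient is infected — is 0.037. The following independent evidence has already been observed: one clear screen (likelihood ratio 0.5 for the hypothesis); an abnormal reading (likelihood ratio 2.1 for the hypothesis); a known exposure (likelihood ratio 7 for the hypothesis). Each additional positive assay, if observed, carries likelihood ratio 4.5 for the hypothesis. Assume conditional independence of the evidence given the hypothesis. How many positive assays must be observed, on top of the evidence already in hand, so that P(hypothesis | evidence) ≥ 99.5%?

5

Prior odds = 0.037/0.963 = 37/963.
Combined Bayes factor of the evidence already in hand = 0.5 × 2.1 × 7 = 7.35.
Odds after that evidence = (37/963) × 7.35 = 1813/6420.
Target odds = 0.995/0.005 = 199.
Need 4.5ⁿ ≥ 199 ÷ (1813/6420) = 1277580/1813.
4.5⁴ = 410.0625 falls short of 1277580/1813 but 4.5⁵ = 1845.28125 reaches it, so n = 5.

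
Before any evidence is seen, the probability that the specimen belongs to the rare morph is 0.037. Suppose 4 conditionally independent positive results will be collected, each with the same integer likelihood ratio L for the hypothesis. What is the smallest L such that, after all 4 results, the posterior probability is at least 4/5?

Prior odds = 0.037/0.963 = 37/963.
Target odds = 0.8/0.2 = 4.
Need L⁴ ≥ 4 ÷ (37/963) = 3852/37.
3⁴ = 81 < 3852/37 ≤ 256 = 4⁴, so L = 4.

4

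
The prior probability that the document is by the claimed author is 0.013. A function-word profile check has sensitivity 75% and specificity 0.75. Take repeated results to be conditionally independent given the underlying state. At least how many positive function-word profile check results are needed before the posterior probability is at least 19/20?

7

Prior odds: 0.013 ÷ 0.987 = 13/987.
False-positive rate = 1 − 0.75 = 0.25; likelihood ratio of a positive = 0.75/0.25 = 3.
Target posterior odds = 0.95/0.05 = 19.
Require 3ⁿ ≥ 19 ÷ (13/987) = 18753/13.
3⁶ = 729 falls short of 18753/13 but 3⁷ = 2187 reaches it, so n = 7.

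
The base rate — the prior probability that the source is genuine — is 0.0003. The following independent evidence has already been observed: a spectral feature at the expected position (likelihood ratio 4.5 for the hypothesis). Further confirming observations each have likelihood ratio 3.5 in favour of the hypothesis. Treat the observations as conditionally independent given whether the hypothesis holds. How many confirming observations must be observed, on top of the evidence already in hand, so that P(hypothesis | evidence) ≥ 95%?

8

Prior odds = 0.0003/0.9997 = 3/9997.
Bayes factor of the evidence already in hand = 4.5.
Odds after that evidence = (3/9997) × 4.5 = 27/19994.
Target odds = 0.95/0.05 = 19.
Need 3.5ⁿ ≥ 19 ÷ (27/19994) = 379886/27.
3.5⁷ = 823543/128 falls short of 379886/27 but 3.5⁸ = 5764801/256 reaches it, so n = 8.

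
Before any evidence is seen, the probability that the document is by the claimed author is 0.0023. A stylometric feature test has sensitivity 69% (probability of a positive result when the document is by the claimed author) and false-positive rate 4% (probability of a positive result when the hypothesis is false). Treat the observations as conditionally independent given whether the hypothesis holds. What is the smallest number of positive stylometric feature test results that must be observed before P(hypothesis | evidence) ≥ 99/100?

4

Prior odds: 0.0023 ÷ 0.9977 = 23/9977.
Likelihood ratio of a positive result = 0.69/0.04 = 17.25.
Target posterior odds = 0.99/0.01 = 99.
Require 17.25ⁿ ≥ 99 ÷ (23/9977) = 987723/23.
17.25³ = 5132.953125 falls short of 987723/23 but 17.25⁴ = 22667121/256 reaches it, so n = 4.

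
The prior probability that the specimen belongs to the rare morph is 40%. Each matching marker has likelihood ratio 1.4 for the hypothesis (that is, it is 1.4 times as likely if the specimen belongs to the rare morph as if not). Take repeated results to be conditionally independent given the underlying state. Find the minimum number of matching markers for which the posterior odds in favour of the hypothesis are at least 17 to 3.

Prior odds = 0.4/0.6 = 2/3.
Likelihood ratio per matching marker = 1.4.
Target odds = 17/3.
Require 1.4ⁿ ≥ 17/3 ÷ (2/3) = 8.5.
1.4⁶ = 117649/15625 falls short of 8.5 but 1.4⁷ = 823543/78125 reaches it, so n = 7.

7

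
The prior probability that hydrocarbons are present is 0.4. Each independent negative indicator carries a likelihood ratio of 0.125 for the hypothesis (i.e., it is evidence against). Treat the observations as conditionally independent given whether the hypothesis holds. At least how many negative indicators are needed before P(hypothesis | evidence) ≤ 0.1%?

Prior odds = 0.4/0.6 = 2/3.
Likelihood ratio per negative indicator = 0.125.
Target posterior odds = 0.001/0.999 = 1/999.
Need (2/3) × 0.125ⁿ ≤ 1/999, i.e. 0.125ⁿ ≤ 1/666.
0.125³ = 0.001953125 is still above 1/666 but 0.125⁴ = 1/4096 is at or below it, so n = 4.

4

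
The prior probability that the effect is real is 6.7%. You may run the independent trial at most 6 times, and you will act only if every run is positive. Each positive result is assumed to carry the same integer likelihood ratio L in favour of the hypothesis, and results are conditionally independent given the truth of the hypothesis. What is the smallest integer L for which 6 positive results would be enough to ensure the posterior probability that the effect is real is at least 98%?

3

Prior odds = 0.067/0.933 = 67/933.
Target odds = 0.98/0.02 = 49.
Need L⁶ ≥ 49 ÷ (67/933) = 45717/67.
2⁶ = 64 < 45717/67 ≤ 729 = 3⁶, so L = 3.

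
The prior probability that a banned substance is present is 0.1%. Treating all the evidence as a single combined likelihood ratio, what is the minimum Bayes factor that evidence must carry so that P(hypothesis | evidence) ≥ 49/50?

48951

Prior odds = 0.001/0.999 = 1/999.
Target odds = 0.98/0.02 = 49.
Required Bayes factor = 49 ÷ (1/999) = 48951.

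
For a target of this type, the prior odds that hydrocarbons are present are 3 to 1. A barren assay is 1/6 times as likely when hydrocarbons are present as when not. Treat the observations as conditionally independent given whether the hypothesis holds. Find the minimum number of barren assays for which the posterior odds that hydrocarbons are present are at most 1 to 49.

3

Prior odds = 3.
Likelihood ratio per barren assay = 1/6.
Target odds = 1/49.
Need 3 × (1/6)ⁿ ≤ 1/49, i.e. (1/6)ⁿ ≤ 1/147.
(1/6)² = 1/36 is still above 1/147 but (1/6)³ = 1/216 is at or below it, so n = 3.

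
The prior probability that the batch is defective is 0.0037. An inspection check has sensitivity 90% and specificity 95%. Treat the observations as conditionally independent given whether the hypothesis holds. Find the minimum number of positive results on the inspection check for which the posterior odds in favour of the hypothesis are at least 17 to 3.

Prior odds = 0.0037/0.9963 = 37/9963.
False-positive rate = 1 − 0.95 = 0.05; likelihood ratio of a positive = 0.9/0.05 = 18.
Target odds = 17/3.
Need (37/9963) × 18ⁿ ≥ 17/3, i.e. 18ⁿ ≥ 56457/37.
18² = 324 falls short of 56457/37 but 18³ = 5832 reaches it, so n = 3.

3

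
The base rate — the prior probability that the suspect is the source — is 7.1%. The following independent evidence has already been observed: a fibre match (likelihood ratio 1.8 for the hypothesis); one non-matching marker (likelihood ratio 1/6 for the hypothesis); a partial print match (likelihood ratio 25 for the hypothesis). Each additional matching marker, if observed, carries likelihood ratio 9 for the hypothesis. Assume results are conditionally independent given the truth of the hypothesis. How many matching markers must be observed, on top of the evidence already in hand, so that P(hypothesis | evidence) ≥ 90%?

Prior odds = 0.071/0.929 = 71/929.
Combined Bayes factor of the evidence already in hand = 1.8 × (1/6) × 25 = 7.5.
Odds after that evidence = (71/929) × 7.5 = 1065/1858.
Target odds = 0.9/0.1 = 9.
Need 9ⁿ ≥ 9 ÷ (1065/1858) = 5574/355.
9¹ = 9 falls short of 5574/355 but 9² = 81 reaches it, so n = 2.

2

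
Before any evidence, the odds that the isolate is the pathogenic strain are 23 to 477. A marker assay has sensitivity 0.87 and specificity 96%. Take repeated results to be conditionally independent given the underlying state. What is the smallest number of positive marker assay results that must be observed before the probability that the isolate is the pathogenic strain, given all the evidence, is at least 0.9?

Prior odds = 23/477.
False-positive rate = 1 − 0.96 = 0.04; likelihood ratio of a positive = 0.87/0.04 = 21.75.
Target posterior odds = 0.9/0.1 = 9.
Need (23/477) × 21.75ⁿ ≥ 9, i.e. 21.75ⁿ ≥ 4293/23.
21.75¹ = 21.75 falls short of 4293/23 but 21.75² = 473.0625 reaches it, so n = 2.

2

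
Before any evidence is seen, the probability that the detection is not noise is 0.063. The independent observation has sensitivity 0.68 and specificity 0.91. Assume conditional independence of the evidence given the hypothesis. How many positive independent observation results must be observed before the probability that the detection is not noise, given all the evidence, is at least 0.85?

3

Prior odds: 0.063 ÷ 0.937 = 63/937.
False-positive rate = 1 − 0.91 = 0.09; likelihood ratio of a positive = 0.68/0.09 = 68/9.
Target posterior odds = 0.85/0.15 = 17/3.
Require (68/9)ⁿ ≥ 17/3 ÷ (63/937) = 15929/189.
(68/9)² = 4624/81 falls short of 15929/189 but (68/9)³ = 314432/729 reaches it, so n = 3.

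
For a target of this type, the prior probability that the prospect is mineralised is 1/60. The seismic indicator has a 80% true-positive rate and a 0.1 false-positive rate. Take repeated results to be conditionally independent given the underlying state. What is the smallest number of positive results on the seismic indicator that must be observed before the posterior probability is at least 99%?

5

Prior odds: (1/60) ÷ (59/60) = 1/59.
Likelihood ratio of a positive result = 0.8/0.1 = 8.
Target posterior odds = 0.99/0.01 = 99.
Require 8ⁿ ≥ 99 ÷ (1/59) = 5841.
8⁴ = 4096 falls short of 5841 but 8⁵ = 32768 reaches it, so n = 5.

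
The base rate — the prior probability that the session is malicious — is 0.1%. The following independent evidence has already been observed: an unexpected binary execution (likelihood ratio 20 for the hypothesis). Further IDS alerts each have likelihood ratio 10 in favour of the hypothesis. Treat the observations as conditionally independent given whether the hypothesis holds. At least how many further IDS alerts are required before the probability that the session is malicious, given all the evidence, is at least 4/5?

3

Prior odds = 0.001/0.999 = 1/999.
Bayes factor of the evidence already in hand = 20.
Odds after that evidence = (1/999) × 20 = 20/999.
Target odds = 0.8/0.2 = 4.
Need 10ⁿ ≥ 4 ÷ (20/999) = 199.8.
10² = 100 falls short of 199.8 but 10³ = 1000 reaches it, so n = 3.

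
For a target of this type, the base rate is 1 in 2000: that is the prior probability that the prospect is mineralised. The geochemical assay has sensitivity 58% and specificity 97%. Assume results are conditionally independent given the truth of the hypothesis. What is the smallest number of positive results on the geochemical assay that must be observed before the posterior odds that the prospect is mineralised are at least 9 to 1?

Prior odds = 0.0005/0.9995 = 1/1999.
False-positive rate = 1 − 0.97 = 0.03; likelihood ratio of a positive = 0.58/0.03 = 58/3.
Target odds = 9.
Need (1/1999) × (58/3)ⁿ ≥ 9, i.e. (58/3)ⁿ ≥ 17991.
(58/3)³ = 195112/27 falls short of 17991 but (58/3)⁴ = 11316496/81 reaches it, so n = 4.

4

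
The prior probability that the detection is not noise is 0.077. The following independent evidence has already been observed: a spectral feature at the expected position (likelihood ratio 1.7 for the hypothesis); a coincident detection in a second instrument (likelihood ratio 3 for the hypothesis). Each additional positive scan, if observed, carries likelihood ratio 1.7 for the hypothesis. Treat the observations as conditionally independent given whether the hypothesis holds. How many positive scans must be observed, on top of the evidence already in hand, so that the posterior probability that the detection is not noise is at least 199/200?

12

Prior odds = 0.077/0.923 = 77/923.
Combined Bayes factor of the evidence already in hand = 1.7 × 3 = 5.1.
Odds after that evidence = (77/923) × 5.1 = 3927/9230.
Target odds = 0.995/0.005 = 199.
Need 1.7ⁿ ≥ 199 ÷ (3927/9230) = 1836770/3927.
1.7¹¹ ≈342.719 falls short of 1836770/3927 but 1.7¹² ≈582.622 reaches it, so n = 12.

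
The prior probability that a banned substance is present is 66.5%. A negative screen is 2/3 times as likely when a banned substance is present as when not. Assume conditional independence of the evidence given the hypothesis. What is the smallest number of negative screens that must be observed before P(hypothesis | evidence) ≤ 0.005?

15

Prior odds = 0.665/0.335 = 133/67.
Likelihood ratio per negative screen = 2/3.
Target odds: 0.005 ÷ 0.995 = 1/199.
Need (133/67) × (2/3)ⁿ ≤ 1/199, i.e. (2/3)ⁿ ≤ 67/26467.
(2/3)¹⁴ = 16384/4782969 is still above 67/26467 but (2/3)¹⁵ = 32768/14348907 is at or below it, so n = 15.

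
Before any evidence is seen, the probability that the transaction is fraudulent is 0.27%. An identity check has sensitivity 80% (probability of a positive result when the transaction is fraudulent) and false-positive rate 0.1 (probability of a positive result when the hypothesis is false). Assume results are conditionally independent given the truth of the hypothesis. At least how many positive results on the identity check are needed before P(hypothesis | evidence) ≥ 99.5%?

Prior odds = 0.0027/0.9973 = 27/9973.
Likelihood ratio of a positive result = 0.8/0.1 = 8.
Target odds: 0.995 ÷ 0.005 = 199.
Require 8ⁿ ≥ 199 ÷ (27/9973) = 1984627/27.
8⁵ = 32768 falls short of 1984627/27 but 8⁶ = 262144 reaches it, so n = 6.

6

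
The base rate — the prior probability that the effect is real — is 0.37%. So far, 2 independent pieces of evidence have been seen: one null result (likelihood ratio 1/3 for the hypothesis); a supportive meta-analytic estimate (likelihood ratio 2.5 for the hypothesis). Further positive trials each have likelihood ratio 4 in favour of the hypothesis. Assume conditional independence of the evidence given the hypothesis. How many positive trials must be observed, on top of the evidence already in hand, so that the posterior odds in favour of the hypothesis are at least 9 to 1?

6

Prior odds = 0.0037/0.9963 = 37/9963.
Combined Bayes factor of the evidence already in hand = (1/3) × 2.5 = 5/6.
Odds after that evidence = (37/9963) × 5/6 = 185/59778.
Target odds = 9.
Need 4ⁿ ≥ 9 ÷ (185/59778) = 538002/185.
4⁵ = 1024 falls short of 538002/185 but 4⁶ = 4096 reaches it, so n = 6.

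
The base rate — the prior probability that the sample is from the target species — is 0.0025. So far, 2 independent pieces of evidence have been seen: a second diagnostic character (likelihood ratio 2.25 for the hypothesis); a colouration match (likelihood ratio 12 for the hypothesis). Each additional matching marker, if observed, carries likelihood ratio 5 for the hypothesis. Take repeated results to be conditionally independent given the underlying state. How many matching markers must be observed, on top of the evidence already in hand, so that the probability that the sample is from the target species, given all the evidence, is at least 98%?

5

Prior odds = 0.0025/0.9975 = 1/399.
Combined Bayes factor of the evidence already in hand = 2.25 × 12 = 27.
Odds after that evidence = (1/399) × 27 = 9/133.
Target odds = 0.98/0.02 = 49.
Need 5ⁿ ≥ 49 ÷ (9/133) = 6517/9.
5⁴ = 625 falls short of 6517/9 but 5⁵ = 3125 reaches it, so n = 5.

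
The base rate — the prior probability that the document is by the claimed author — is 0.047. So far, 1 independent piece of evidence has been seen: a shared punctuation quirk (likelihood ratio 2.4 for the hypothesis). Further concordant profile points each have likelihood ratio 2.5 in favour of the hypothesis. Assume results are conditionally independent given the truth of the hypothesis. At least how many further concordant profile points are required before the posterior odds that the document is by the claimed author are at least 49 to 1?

7

Prior odds = 0.047/0.953 = 47/953.
Bayes factor of the evidence already in hand = 2.4.
Odds after that evidence = (47/953) × 2.4 = 564/4765.
Target odds = 49.
Need 2.5ⁿ ≥ 49 ÷ (564/4765) = 233485/564.
2.5⁶ = 244.140625 falls short of 233485/564 but 2.5⁷ = 610.3515625 reaches it, so n = 7.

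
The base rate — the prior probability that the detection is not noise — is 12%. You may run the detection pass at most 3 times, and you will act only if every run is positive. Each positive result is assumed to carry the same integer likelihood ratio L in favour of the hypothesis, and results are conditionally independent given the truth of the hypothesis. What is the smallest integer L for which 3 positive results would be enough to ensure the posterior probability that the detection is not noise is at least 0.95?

Prior odds = 0.12/0.88 = 3/22.
Target odds = 0.95/0.05 = 19.
Need L³ ≥ 19 ÷ (3/22) = 418/3.
5³ = 125 < 418/3 ≤ 216 = 6³, so L = 6.

6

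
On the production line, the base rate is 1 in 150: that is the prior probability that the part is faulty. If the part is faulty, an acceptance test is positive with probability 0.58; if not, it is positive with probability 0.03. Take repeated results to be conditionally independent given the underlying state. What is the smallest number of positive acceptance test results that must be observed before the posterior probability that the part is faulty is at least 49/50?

4

Prior odds = (1/150)/(149/150) = 1/149.
Likelihood ratio of a positive = 0.58/0.03 = 58/3.
Target odds: 0.98 ÷ 0.02 = 49.
Need (1/149) × (58/3)ⁿ ≥ 49, i.e. (58/3)ⁿ ≥ 7301.
(58/3)³ = 195112/27 falls short of 7301 but (58/3)⁴ = 11316496/81 reaches it, so n = 4.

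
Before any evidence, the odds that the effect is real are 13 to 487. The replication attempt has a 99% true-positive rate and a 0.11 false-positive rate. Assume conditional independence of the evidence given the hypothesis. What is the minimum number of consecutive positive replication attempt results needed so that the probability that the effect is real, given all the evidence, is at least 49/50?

4

Prior odds = 13/487.
Likelihood ratio of a positive result = 0.99/0.11 = 9.
Target posterior odds = 0.98/0.02 = 49.
Require 9ⁿ ≥ 49 ÷ (13/487) = 23863/13.
9³ = 729 falls short of 23863/13 but 9⁴ = 6561 reaches it, so n = 4.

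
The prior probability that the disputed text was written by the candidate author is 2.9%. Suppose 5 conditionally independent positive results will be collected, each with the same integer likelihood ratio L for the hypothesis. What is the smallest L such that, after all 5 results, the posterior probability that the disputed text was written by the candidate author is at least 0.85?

Prior odds = 0.029/0.971 = 29/971.
Target odds = 0.85/0.15 = 17/3.
Need L⁵ ≥ 17/3 ÷ (29/971) = 16507/87.
2⁵ = 32 < 16507/87 ≤ 243 = 3⁵, so L = 3.

3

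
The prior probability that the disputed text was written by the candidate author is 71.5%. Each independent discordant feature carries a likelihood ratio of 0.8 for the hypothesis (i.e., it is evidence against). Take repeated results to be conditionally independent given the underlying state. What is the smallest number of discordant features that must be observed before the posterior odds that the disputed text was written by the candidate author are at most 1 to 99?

25

Prior odds = 0.715/0.285 = 143/57.
Likelihood ratio per discordant feature = 0.8.
Target odds = 1/99.
Need (143/57) × 0.8ⁿ ≤ 1/99, i.e. 0.8ⁿ ≤ 19/4719.
0.8²⁴ ≈0.00472237 is still above 19/4719 but 0.8²⁵ ≈0.00377789 is at or below it, so n = 25.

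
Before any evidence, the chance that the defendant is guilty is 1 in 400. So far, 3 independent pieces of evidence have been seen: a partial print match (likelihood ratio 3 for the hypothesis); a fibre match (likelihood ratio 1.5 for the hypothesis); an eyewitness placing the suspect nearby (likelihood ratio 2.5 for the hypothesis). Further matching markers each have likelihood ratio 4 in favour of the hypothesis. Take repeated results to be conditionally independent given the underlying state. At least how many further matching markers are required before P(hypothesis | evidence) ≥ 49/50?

6

Prior odds = 0.0025/0.9975 = 1/399.
Combined Bayes factor of the evidence already in hand = 3 × 1.5 × 2.5 = 11.25.
Odds after that evidence = (1/399) × 11.25 = 15/532.
Target odds = 0.98/0.02 = 49.
Need 4ⁿ ≥ 49 ÷ (15/532) = 26068/15.
4⁵ = 1024 falls short of 26068/15 but 4⁶ = 4096 reaches it, so n = 6.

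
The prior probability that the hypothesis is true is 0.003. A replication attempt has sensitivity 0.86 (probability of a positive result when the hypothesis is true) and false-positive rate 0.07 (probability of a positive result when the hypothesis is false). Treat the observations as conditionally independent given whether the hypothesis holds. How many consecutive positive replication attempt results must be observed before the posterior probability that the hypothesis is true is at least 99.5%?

Prior odds = 0.003/0.997 = 3/997.
Likelihood ratio of a positive result = 0.86/0.07 = 86/7.
Target odds: 0.995 ÷ 0.005 = 199.
Need (3/997) × (86/7)ⁿ ≥ 199, i.e. (86/7)ⁿ ≥ 198403/3.
(86/7)⁴ = 54700816/2401 falls short of 198403/3 but (86/7)⁵ ≈279899 reaches it, so n = 5.

5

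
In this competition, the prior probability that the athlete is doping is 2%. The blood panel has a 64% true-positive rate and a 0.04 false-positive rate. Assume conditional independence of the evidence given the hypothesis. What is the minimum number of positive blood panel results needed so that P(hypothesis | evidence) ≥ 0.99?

4

Prior odds = 0.02/0.98 = 1/49.
Likelihood ratio of a positive result = 0.64/0.04 = 16.
Target odds: 0.99 ÷ 0.01 = 99.
Need (1/49) × 16ⁿ ≥ 99, i.e. 16ⁿ ≥ 4851.
16³ = 4096 falls short of 4851 but 16⁴ = 65536 reaches it, so n = 4.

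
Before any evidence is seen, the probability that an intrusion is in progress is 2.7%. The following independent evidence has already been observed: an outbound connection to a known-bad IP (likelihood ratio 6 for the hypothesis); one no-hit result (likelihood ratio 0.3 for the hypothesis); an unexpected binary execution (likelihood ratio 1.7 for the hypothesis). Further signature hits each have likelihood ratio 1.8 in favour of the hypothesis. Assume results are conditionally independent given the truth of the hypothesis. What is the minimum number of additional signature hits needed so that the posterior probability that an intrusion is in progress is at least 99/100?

Prior odds = 0.027/0.973 = 27/973.
Combined Bayes factor of the evidence already in hand = 6 × 0.3 × 1.7 = 3.06.
Odds after that evidence = (27/973) × 3.06 = 4131/48650.
Target odds = 0.99/0.01 = 99.
Need 1.8ⁿ ≥ 99 ÷ (4131/48650) = 535150/459.
1.8¹² ≈1156.83 falls short of 535150/459 but 1.8¹³ ≈2082.3 reaches it, so n = 13.

13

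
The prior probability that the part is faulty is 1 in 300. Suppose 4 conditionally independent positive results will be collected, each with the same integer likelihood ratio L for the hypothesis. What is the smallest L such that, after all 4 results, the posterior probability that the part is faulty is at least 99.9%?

Prior odds = (1/300)/(299/300) = 1/299.
Target odds = 0.999/0.001 = 999.
Need L⁴ ≥ 999 ÷ (1/299) = 298701.
23⁴ = 279841 < 298701 ≤ 331776 = 24⁴, so L = 24.

24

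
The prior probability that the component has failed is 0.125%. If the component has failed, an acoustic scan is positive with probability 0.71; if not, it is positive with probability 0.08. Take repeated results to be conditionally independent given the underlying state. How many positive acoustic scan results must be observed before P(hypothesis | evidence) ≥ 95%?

5

Prior odds = 0.00125/0.99875 = 1/799.
Likelihood ratio of a positive = 0.71/0.08 = 8.875.
Target odds: 0.95 ÷ 0.05 = 19.
Require 8.875ⁿ ≥ 19 ÷ (1/799) = 15181.
8.875⁴ = 25411681/4096 falls short of 15181 but 8.875⁵ ≈55060.7 reaches it, so n = 5.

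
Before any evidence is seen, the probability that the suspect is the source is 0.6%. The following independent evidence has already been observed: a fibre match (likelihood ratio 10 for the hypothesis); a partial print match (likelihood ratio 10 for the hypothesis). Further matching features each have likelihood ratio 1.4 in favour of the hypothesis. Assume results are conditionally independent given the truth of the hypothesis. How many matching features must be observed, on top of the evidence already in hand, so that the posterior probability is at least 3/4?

Prior odds = 0.006/0.994 = 3/497.
Combined Bayes factor of the evidence already in hand = 10 × 10 = 100.
Odds after that evidence = (3/497) × 100 = 300/497.
Target odds = 0.75/0.25 = 3.
Need 1.4ⁿ ≥ 3 ÷ (300/497) = 4.97.
1.4⁴ = 3.8416 falls short of 4.97 but 1.4⁵ = 5.37824 reaches it, so n = 5.

5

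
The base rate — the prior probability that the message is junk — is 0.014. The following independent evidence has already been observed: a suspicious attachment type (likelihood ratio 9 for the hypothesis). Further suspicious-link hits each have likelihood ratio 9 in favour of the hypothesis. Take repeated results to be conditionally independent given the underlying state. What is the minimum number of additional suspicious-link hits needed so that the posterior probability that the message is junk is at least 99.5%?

4

Prior odds = 0.014/0.986 = 7/493.
Bayes factor of the evidence already in hand = 9.
Odds after that evidence = (7/493) × 9 = 63/493.
Target odds = 0.995/0.005 = 199.
Need 9ⁿ ≥ 199 ÷ (63/493) = 98107/63.
9³ = 729 falls short of 98107/63 but 9⁴ = 6561 reaches it, so n = 4.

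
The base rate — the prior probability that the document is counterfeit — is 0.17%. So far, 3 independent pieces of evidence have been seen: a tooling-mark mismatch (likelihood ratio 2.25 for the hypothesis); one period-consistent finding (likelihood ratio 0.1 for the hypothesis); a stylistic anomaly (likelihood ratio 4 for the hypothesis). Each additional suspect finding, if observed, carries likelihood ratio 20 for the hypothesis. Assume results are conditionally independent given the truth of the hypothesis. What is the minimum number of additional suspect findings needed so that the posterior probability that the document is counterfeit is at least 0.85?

Prior odds = 0.0017/0.9983 = 17/9983.
Combined Bayes factor of the evidence already in hand = 2.25 × 0.1 × 4 = 0.9.
Odds after that evidence = (17/9983) × 0.9 = 153/99830.
Target odds = 0.85/0.15 = 17/3.
Need 20ⁿ ≥ 17/3 ÷ (153/99830) = 99830/27.
20² = 400 falls short of 99830/27 but 20³ = 8000 reaches it, so n = 3.

3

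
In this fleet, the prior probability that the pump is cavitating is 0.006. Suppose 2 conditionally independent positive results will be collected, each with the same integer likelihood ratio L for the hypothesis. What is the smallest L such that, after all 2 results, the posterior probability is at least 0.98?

Prior odds = 0.006/0.994 = 3/497.
Target odds = 0.98/0.02 = 49.
Need L² ≥ 49 ÷ (3/497) = 24353/3.
90² = 8100 < 24353/3 ≤ 8281 = 91², so L = 91.

91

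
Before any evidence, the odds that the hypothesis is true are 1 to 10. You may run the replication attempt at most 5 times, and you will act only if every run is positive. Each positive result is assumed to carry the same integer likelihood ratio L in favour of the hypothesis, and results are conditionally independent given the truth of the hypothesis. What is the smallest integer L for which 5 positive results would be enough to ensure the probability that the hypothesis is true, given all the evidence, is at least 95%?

3

Prior odds = 0.1.
Target odds = 0.95/0.05 = 19.
Need L⁵ ≥ 19 ÷ 0.1 = 190.
2⁵ = 32 < 190 ≤ 243 = 3⁵, so L = 3.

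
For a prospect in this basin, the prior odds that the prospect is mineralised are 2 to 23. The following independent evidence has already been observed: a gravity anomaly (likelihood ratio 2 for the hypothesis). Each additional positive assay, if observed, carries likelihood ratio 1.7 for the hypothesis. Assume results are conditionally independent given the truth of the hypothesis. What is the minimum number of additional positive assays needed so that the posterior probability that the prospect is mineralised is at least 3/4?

6

Prior odds = 2/23.
Bayes factor of the evidence already in hand = 2.
Odds after that evidence = (2/23) × 2 = 4/23.
Target odds = 0.75/0.25 = 3.
Need 1.7ⁿ ≥ 3 ÷ (4/23) = 17.25.
1.7⁵ = 1419857/100000 falls short of 17.25 but 1.7⁶ = 24137569/1000000 reaches it, so n = 6.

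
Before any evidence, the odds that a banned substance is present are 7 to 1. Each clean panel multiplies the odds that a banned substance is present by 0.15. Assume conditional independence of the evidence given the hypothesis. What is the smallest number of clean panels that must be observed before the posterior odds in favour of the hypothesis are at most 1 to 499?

5

Prior odds = 7.
Likelihood ratio per clean panel = 0.15.
Target odds = 1/499.
Require 0.15ⁿ ≤ 1/499 ÷ 7 = 1/3493.
0.15⁴ = 81/160000 is still above 1/3493 but 0.15⁵ = 243/3200000 is at or below it, so n = 5.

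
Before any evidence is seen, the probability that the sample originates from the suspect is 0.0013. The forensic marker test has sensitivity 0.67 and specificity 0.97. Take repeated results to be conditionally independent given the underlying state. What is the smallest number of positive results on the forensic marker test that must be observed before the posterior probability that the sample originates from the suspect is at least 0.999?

Prior odds: 0.0013 ÷ 0.9987 = 13/9987.
False-positive rate = 1 − 0.97 = 0.03; likelihood ratio of a positive = 0.67/0.03 = 67/3.
Target odds: 0.999 ÷ 0.001 = 999.
Require (67/3)ⁿ ≥ 999 ÷ (13/9987) = 9977013/13.
(67/3)⁴ = 20151121/81 falls short of 9977013/13 but (67/3)⁵ ≈5.55607e+06 reaches it, so n = 5.

5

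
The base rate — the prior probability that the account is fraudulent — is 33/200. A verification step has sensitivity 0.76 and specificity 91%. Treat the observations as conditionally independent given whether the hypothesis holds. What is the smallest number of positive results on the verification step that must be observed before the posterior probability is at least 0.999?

Prior odds: 0.165 ÷ 0.835 = 33/167.
False-positive rate = 1 − 0.91 = 0.09; likelihood ratio of a positive = 0.76/0.09 = 76/9.
Target odds: 0.999 ÷ 0.001 = 999.
Need (33/167) × (76/9)ⁿ ≥ 999, i.e. (76/9)ⁿ ≥ 55611/11.
(76/9)³ = 438976/729 falls short of 55611/11 but (76/9)⁴ = 33362176/6561 reaches it, so n = 4.

4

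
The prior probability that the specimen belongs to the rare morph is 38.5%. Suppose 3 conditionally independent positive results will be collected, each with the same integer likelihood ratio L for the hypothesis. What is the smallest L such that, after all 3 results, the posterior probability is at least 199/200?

7

Prior odds = 0.385/0.615 = 77/123.
Target odds = 0.995/0.005 = 199.
Need L³ ≥ 199 ÷ (77/123) = 24477/77.
6³ = 216 < 24477/77 ≤ 343 = 7³, so L = 7.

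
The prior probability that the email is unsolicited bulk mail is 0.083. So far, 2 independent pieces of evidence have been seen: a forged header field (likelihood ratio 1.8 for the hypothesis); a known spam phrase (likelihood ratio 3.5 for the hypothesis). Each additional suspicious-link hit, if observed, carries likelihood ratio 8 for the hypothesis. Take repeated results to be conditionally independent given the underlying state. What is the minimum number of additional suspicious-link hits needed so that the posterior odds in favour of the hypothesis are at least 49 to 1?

Prior odds = 0.083/0.917 = 83/917.
Combined Bayes factor of the evidence already in hand = 1.8 × 3.5 = 6.3.
Odds after that evidence = (83/917) × 6.3 = 747/1310.
Target odds = 49.
Need 8ⁿ ≥ 49 ÷ (747/1310) = 64190/747.
8² = 64 falls short of 64190/747 but 8³ = 512 reaches it, so n = 3.

3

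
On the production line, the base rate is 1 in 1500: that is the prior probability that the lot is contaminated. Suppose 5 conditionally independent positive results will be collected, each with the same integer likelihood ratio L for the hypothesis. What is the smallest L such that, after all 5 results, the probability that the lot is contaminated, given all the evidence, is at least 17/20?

Prior odds = (1/1500)/(1499/1500) = 1/1499.
Target odds = 0.85/0.15 = 17/3.
Need L⁵ ≥ 17/3 ÷ (1/1499) = 25483/3.
6⁵ = 7776 < 25483/3 ≤ 16807 = 7⁵, so L = 7.

7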